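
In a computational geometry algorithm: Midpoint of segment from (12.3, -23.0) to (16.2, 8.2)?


M = ((12.3+16.2)/2, ((-23)+8.2)/2)
= (14.25, -7.4)

(14.25, -7.4)


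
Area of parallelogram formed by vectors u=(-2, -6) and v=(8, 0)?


|u x v| = |(-2)*0 - (-6)*8|
= |0 - (-48)| = 48

48


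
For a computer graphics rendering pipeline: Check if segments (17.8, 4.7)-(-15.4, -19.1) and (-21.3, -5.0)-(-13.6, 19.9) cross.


Cross products: d1=-898.9, d2=-255.48, d3=-608.54, d4=-1251.96
d1*d2 < 0 and d3*d4 < 0? no

No, they don't intersect


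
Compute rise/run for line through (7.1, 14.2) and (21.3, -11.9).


slope = (y2-y1)/(x2-x1) = ((-11.9)-14.2)/(21.3-7.1) = (-26.1)/14.2 = -1.838

-1.838


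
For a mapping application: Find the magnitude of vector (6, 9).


|u| = sqrt(6^2 + 9^2) = sqrt(117) = 10.8167

10.8167


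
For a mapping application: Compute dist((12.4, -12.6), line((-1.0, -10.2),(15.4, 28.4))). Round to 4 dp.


|cross product| = 556.6
|line direction| = sqrt(1758.92) = 41.9395
Distance = 556.6/sqrt(1758.92) = 13.2715

13.2715


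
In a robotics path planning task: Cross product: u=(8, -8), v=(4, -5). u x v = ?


u x v = u_x*v_y - u_y*v_x = 8*(-5) - (-8)*4
= (-40) - (-32) = -8

-8


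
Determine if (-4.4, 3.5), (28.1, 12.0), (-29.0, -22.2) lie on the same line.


Cross product: (28.1-(-4.4))*((-22.2)-3.5) - (12-3.5)*((-29)-(-4.4))
= -626.15

No, not collinear


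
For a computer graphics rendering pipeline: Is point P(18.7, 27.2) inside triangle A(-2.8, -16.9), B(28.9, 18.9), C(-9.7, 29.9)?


Cross products: AB x AP = 628.27, BC x BP = -208.18, CA x CP = 1310.49
All same sign? no

No, outside


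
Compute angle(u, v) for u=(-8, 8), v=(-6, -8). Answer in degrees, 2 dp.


u.v = -16, |u| = sqrt(128) = 11.3137, |v| = sqrt(100) = 10
cos(theta) = u.v/(|u||v|) = -16/sqrt(12800) = -0.141421
theta = acos(-0.141421) = 98.13 degrees

98.13 degrees


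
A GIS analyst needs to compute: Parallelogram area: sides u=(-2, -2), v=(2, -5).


|u x v| = |(-2)*(-5) - (-2)*2|
= |10 - (-4)| = 14

14


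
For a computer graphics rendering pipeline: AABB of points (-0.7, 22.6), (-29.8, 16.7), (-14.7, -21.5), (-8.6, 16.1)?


x range: [-29.8, -0.7]
y range: [-21.5, 22.6]
Bounding box: (-29.8,-21.5) to (-0.7,22.6)

(-29.8,-21.5) to (-0.7,22.6)


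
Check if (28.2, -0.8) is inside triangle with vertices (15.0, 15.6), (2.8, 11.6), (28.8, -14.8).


Cross products: AB x AP = 252.88, BC x BP = 348.16, CA x CP = -174.96
All same sign? no

No, outside


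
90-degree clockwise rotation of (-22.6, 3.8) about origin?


90° CW: (x,y) -> (y, -x)
(-22.6,3.8) -> (3.8, 22.6)

(3.8, 22.6)


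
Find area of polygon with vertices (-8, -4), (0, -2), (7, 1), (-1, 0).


Shoelace sum: ((-8)*(-2) - 0*(-4)) + (0*1 - 7*(-2)) + (7*0 - (-1)*1) + ((-1)*(-4) - (-8)*0)
= 35
Area = |35|/2 = 17.5

17.5


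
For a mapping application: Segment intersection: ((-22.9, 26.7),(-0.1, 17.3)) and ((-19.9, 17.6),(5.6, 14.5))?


Cross products: d1=222.75, d2=53.73, d3=-179.28, d4=-10.26
d1*d2 < 0 and d3*d4 < 0? no

No, they don't intersect


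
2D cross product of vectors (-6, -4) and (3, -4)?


u x v = u_x*v_y - u_y*v_x = (-6)*(-4) - (-4)*3
= 24 - (-12) = 36

36


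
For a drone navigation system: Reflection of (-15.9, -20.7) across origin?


Reflection over origin: (x,y) -> (-x,-y)
(-15.9, -20.7) -> (15.9, 20.7)

(15.9, 20.7)


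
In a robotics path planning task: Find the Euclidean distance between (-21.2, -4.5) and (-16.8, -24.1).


dx=4.4, dy=-19.6
d^2 = 4.4^2 + (-19.6)^2 = 403.52
d = sqrt(403.52) = 20.0878

20.0878


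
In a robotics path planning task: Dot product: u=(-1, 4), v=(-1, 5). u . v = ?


u . v = u_x*v_x + u_y*v_y = (-1)*(-1) + 4*5
= 1 + 20 = 21

21


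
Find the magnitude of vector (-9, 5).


|u| = sqrt((-9)^2 + 5^2) = sqrt(106) = 10.2956

10.2956


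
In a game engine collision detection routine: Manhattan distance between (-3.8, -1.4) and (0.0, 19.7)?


|(-3.8)-0| + |(-1.4)-19.7| = 3.8 + 21.1 = 24.9

24.9


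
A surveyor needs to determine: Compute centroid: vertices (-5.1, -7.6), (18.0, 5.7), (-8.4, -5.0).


Centroid = ((x_A+x_B+x_C)/3, (y_A+y_B+y_C)/3)
= (((-5.1)+18+(-8.4))/3, ((-7.6)+5.7+(-5))/3)
= (1.5, -2.3)

(1.5, -2.3)


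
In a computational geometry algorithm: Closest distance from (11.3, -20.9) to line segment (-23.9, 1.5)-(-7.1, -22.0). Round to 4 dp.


Project P onto AB: t = 1 (clamped to [0,1])
Closest point on segment: (-7.1, -22)
Distance: 18.4329

18.4329


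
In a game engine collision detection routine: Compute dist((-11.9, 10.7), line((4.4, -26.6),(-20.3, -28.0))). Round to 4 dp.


|cross product| = 944.13
|line direction| = sqrt(612.05) = 24.7396
Distance = 944.13/sqrt(612.05) = 38.1626

38.1626


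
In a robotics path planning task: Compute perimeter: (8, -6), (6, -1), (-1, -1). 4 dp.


Sides: (8, -6)->(6, -1): sqrt(29) = 5.385165, (6, -1)->(-1, -1): sqrt(49) = 7, (-1, -1)->(8, -6): sqrt(106) = 10.29563
Sum = 22.680795
Perimeter = 22.6808

22.6808


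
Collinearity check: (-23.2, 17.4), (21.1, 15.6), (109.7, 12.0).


Cross product: (21.1-(-23.2))*(12-17.4) - (15.6-17.4)*(109.7-(-23.2))
= 0

Yes, collinear


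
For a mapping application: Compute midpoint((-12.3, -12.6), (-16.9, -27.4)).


M = (((-12.3)+(-16.9))/2, ((-12.6)+(-27.4))/2)
= (-14.6, -20)

(-14.6, -20)


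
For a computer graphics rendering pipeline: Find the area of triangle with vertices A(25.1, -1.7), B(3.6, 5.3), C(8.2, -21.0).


Area = |x_A(y_B-y_C) + x_B(y_C-y_A) + x_C(y_A-y_B)|/2
= |660.13 + (-69.48) + (-57.4)|/2
= 533.25/2 = 266.625

266.625


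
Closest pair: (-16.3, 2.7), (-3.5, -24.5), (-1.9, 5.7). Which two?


d(P0,P1) = 30.0613, d(P0,P2) = 14.7092, d(P1,P2) = 30.2424
Closest: P0 and P2

Closest pair: (-16.3, 2.7) and (-1.9, 5.7), distance = 14.7092


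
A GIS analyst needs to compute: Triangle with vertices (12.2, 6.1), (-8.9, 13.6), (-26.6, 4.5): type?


Side lengths squared: AB^2=501.46, BC^2=396.1, CA^2=1508
Sorted: [396.1, 501.46, 1508]
By sides: Scalene, By angles: Obtuse

Scalene, Obtuse


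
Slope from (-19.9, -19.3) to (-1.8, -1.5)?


slope = (y2-y1)/(x2-x1) = ((-1.5)-(-19.3))/((-1.8)-(-19.9)) = 17.8/18.1 = 0.9834

0.9834


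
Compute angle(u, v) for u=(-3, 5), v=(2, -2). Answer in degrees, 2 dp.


u.v = -16, |u| = sqrt(34) = 5.831, |v| = sqrt(8) = 2.8284
cos(theta) = u.v/(|u||v|) = -16/sqrt(272) = -0.970143
theta = acos(-0.970143) = 165.96 degrees

165.96 degrees


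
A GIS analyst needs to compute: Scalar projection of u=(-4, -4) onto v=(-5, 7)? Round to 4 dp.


u.v = -8, |v| = sqrt(74) = 8.6023
Scalar projection = u.v / |v| = -8 / sqrt(74) = -0.93

-0.93


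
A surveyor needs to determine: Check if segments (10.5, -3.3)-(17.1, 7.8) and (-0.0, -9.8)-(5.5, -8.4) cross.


Cross products: d1=21.05, d2=72.86, d3=73.65, d4=21.84
d1*d2 < 0 and d3*d4 < 0? no

No, they don't intersect


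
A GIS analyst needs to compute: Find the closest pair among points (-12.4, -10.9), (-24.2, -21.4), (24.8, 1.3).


d(P0,P1) = 15.7953, d(P0,P2) = 39.1495, d(P1,P2) = 54.0027
Closest: P0 and P1

Closest pair: (-12.4, -10.9) and (-24.2, -21.4), distance = 15.7953


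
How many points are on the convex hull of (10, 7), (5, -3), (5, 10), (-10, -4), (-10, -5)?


Convex hull vertices (CCW): (-10, -5), (5, -3), (10, 7), (5, 10), (-10, -4)
Count = 5

5


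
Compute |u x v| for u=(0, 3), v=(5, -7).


|u x v| = |0*(-7) - 3*5|
= |0 - 15| = 15

15


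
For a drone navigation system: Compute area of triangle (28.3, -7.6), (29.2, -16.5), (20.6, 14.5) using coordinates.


Area = |x_A(y_B-y_C) + x_B(y_C-y_A) + x_C(y_A-y_B)|/2
= |(-877.3) + 645.32 + 183.34|/2
= 48.64/2 = 24.32

24.32


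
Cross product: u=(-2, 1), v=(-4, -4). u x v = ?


u x v = u_x*v_y - u_y*v_x = (-2)*(-4) - 1*(-4)
= 8 - (-4) = 12

12


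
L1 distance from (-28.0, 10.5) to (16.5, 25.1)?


|(-28)-16.5| + |10.5-25.1| = 44.5 + 14.6 = 59.1

59.1


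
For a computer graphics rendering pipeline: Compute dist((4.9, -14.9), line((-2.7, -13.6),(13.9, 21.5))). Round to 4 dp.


|cross product| = 288.34
|line direction| = sqrt(1507.57) = 38.8274
Distance = 288.34/sqrt(1507.57) = 7.4262

7.4262


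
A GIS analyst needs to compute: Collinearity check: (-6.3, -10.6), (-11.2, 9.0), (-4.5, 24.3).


Cross product: ((-11.2)-(-6.3))*(24.3-(-10.6)) - (9-(-10.6))*((-4.5)-(-6.3))
= -206.29

No, not collinear


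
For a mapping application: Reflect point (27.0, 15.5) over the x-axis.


Reflection over x-axis: (x,y) -> (x,-y)
(27, 15.5) -> (27, -15.5)

(27, -15.5)


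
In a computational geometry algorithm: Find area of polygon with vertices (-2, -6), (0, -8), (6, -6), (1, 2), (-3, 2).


Shoelace sum: ((-2)*(-8) - 0*(-6)) + (0*(-6) - 6*(-8)) + (6*2 - 1*(-6)) + (1*2 - (-3)*2) + ((-3)*(-6) - (-2)*2)
= 112
Area = |112|/2 = 56

56


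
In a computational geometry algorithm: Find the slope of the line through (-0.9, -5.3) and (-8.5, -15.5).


slope = (y2-y1)/(x2-x1) = ((-15.5)-(-5.3))/((-8.5)-(-0.9)) = (-10.2)/(-7.6) = 1.3421

1.3421


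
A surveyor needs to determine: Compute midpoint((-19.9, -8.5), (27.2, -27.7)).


M = (((-19.9)+27.2)/2, ((-8.5)+(-27.7))/2)
= (3.65, -18.1)

(3.65, -18.1)


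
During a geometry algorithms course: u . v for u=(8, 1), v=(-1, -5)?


u . v = u_x*v_x + u_y*v_y = 8*(-1) + 1*(-5)
= (-8) + (-5) = -13

-13


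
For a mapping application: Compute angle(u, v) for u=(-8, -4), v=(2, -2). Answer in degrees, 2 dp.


u.v = -8, |u| = sqrt(80) = 8.9443, |v| = sqrt(8) = 2.8284
cos(theta) = u.v/(|u||v|) = -8/sqrt(640) = -0.316228
theta = acos(-0.316228) = 108.43 degrees

108.43 degrees


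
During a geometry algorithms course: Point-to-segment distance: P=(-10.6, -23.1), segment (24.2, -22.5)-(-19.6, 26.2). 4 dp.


Project P onto AB: t = 0.3485 (clamped to [0,1])
Closest point on segment: (8.9366, -5.5291)
Distance: 26.2758

26.2758


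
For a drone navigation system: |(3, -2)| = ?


|u| = sqrt(3^2 + (-2)^2) = sqrt(13) = 3.6056

3.6056


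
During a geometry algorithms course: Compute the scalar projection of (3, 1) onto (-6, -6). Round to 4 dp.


u.v = -24, |v| = sqrt(72) = 8.4853
Scalar projection = u.v / |v| = -24 / sqrt(72) = -2.8284

-2.8284


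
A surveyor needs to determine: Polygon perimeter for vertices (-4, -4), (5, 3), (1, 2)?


Sides: (-4, -4)->(5, 3): sqrt(130) = 11.401754, (5, 3)->(1, 2): sqrt(17) = 4.123106, (1, 2)->(-4, -4): sqrt(61) = 7.81025
Sum = 23.33511
Perimeter = 23.3351

23.3351


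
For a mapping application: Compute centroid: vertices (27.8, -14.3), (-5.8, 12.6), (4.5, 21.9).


Centroid = ((x_A+x_B+x_C)/3, (y_A+y_B+y_C)/3)
= ((27.8+(-5.8)+4.5)/3, ((-14.3)+12.6+21.9)/3)
= (8.8333, 6.7333)

(8.8333, 6.7333)


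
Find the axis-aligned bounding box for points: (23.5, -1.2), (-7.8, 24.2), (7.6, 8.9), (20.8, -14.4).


x range: [-7.8, 23.5]
y range: [-14.4, 24.2]
Bounding box: (-7.8,-14.4) to (23.5,24.2)

(-7.8,-14.4) to (23.5,24.2)


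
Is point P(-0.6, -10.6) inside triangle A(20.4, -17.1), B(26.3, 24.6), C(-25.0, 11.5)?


Cross products: AB x AP = 914.05, BC x BP = 1453.37, CA x CP = -305.5
All same sign? no

No, outside


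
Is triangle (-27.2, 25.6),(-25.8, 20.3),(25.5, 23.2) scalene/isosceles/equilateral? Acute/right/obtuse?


Side lengths squared: AB^2=30.05, BC^2=2640.1, CA^2=2783.05
Sorted: [30.05, 2640.1, 2783.05]
By sides: Scalene, By angles: Obtuse

Scalene, Obtuse


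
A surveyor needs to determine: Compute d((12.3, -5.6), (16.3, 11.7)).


dx=4, dy=17.3
d^2 = 4^2 + 17.3^2 = 315.29
d = sqrt(315.29) = 17.7564

17.7564


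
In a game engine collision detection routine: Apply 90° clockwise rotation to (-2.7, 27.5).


90° CW: (x,y) -> (y, -x)
(-2.7,27.5) -> (27.5, 2.7)

(27.5, 2.7)


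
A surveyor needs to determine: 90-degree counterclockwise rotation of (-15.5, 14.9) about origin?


90° CCW: (x,y) -> (-y, x)
(-15.5,14.9) -> (-14.9, -15.5)

(-14.9, -15.5)


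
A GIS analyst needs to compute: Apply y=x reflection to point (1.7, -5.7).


Reflection over y=x: (x,y) -> (y,x)
(1.7, -5.7) -> (-5.7, 1.7)

(-5.7, 1.7)


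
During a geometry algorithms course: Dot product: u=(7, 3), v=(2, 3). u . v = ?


u . v = u_x*v_x + u_y*v_y = 7*2 + 3*3
= 14 + 9 = 23

23


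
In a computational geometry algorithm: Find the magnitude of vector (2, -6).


|u| = sqrt(2^2 + (-6)^2) = sqrt(40) = 6.3246

6.3246


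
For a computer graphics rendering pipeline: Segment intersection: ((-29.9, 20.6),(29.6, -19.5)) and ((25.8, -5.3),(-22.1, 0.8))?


Cross products: d1=-900.84, d2=657, d3=692.52, d4=-865.32
d1*d2 < 0 and d3*d4 < 0? yes

Yes, they intersect


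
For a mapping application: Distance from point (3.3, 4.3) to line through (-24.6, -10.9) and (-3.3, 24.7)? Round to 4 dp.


|cross product| = 669.48
|line direction| = sqrt(1721.05) = 41.4855
Distance = 669.48/sqrt(1721.05) = 16.1377

16.1377


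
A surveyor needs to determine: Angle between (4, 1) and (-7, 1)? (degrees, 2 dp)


u.v = -27, |u| = sqrt(17) = 4.1231, |v| = sqrt(50) = 7.0711
cos(theta) = u.v/(|u||v|) = -27/sqrt(850) = -0.926092
theta = acos(-0.926092) = 157.83 degrees

157.83 degrees


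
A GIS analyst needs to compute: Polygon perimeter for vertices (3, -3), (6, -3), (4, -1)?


Sides: (3, -3)->(6, -3): sqrt(9) = 3, (6, -3)->(4, -1): sqrt(8) = 2.828427, (4, -1)->(3, -3): sqrt(5) = 2.236068
Sum = 8.064495
Perimeter = 8.0645

8.0645


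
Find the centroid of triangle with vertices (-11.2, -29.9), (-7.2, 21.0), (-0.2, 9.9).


Centroid = ((x_A+x_B+x_C)/3, (y_A+y_B+y_C)/3)
= (((-11.2)+(-7.2)+(-0.2))/3, ((-29.9)+21+9.9)/3)
= (-6.2, 0.3333)

(-6.2, 0.3333)


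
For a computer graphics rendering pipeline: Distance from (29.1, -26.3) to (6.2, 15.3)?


dx=-22.9, dy=41.6
d^2 = (-22.9)^2 + 41.6^2 = 2254.97
d = sqrt(2254.97) = 47.4865

47.4865


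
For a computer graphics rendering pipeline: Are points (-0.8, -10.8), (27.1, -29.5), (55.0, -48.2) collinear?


Cross product: (27.1-(-0.8))*((-48.2)-(-10.8)) - ((-29.5)-(-10.8))*(55-(-0.8))
= 0

Yes, collinear


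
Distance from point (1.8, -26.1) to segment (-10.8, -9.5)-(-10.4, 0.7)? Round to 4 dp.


Project P onto AB: t = 0 (clamped to [0,1])
Closest point on segment: (-10.8, -9.5)
Distance: 20.8403

20.8403


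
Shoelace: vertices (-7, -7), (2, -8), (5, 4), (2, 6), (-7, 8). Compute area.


Shoelace sum: ((-7)*(-8) - 2*(-7)) + (2*4 - 5*(-8)) + (5*6 - 2*4) + (2*8 - (-7)*6) + ((-7)*(-7) - (-7)*8)
= 303
Area = |303|/2 = 151.5

151.5


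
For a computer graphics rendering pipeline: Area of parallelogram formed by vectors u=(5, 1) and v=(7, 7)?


|u x v| = |5*7 - 1*7|
= |35 - 7| = 28

28


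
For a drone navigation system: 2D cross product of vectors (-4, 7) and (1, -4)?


u x v = u_x*v_y - u_y*v_x = (-4)*(-4) - 7*1
= 16 - 7 = 9

9


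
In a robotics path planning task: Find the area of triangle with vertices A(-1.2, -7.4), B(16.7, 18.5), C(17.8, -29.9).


Area = |x_A(y_B-y_C) + x_B(y_C-y_A) + x_C(y_A-y_B)|/2
= |(-58.08) + (-375.75) + (-461.02)|/2
= 894.85/2 = 447.425

447.425


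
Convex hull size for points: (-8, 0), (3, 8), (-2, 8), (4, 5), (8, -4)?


Convex hull vertices (CCW): (-8, 0), (8, -4), (3, 8), (-2, 8)
Count = 4

4


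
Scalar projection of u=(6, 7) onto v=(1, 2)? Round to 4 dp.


u.v = 20, |v| = sqrt(5) = 2.2361
Scalar projection = u.v / |v| = 20 / sqrt(5) = 8.9443

8.9443


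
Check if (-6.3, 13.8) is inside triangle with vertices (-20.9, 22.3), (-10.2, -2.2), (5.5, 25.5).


Cross products: AB x AP = 266.75, BC x BP = 143.17, CA x CP = 271.12
All same sign? yes

Yes, inside


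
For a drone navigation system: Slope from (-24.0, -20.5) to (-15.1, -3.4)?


slope = (y2-y1)/(x2-x1) = ((-3.4)-(-20.5))/((-15.1)-(-24)) = 17.1/8.9 = 1.9213

1.9213


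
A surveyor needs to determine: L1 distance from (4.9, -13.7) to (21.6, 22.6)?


|4.9-21.6| + |(-13.7)-22.6| = 16.7 + 36.3 = 53

53


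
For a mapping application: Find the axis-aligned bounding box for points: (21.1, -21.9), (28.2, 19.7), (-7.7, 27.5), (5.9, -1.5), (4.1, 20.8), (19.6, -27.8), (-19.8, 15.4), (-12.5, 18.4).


x range: [-19.8, 28.2]
y range: [-27.8, 27.5]
Bounding box: (-19.8,-27.8) to (28.2,27.5)

(-19.8,-27.8) to (28.2,27.5)


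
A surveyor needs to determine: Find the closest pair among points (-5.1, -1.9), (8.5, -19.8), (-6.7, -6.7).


d(P0,P1) = 22.4804, d(P0,P2) = 5.0596, d(P1,P2) = 20.0661
Closest: P0 and P2

Closest pair: (-5.1, -1.9) and (-6.7, -6.7), distance = 5.0596


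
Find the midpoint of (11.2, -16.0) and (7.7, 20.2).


M = ((11.2+7.7)/2, ((-16)+20.2)/2)
= (9.45, 2.1)

(9.45, 2.1)


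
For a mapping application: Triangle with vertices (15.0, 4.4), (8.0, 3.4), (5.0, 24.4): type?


Side lengths squared: AB^2=50, BC^2=450, CA^2=500
Sorted: [50, 450, 500]
By sides: Scalene, By angles: Right

Scalene, Right


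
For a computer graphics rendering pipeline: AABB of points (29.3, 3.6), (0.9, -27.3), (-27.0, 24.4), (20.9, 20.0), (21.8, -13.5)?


x range: [-27, 29.3]
y range: [-27.3, 24.4]
Bounding box: (-27,-27.3) to (29.3,24.4)

(-27,-27.3) to (29.3,24.4)


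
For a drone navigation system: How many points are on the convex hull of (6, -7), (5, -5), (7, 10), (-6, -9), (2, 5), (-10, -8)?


Convex hull vertices (CCW): (-10, -8), (-6, -9), (6, -7), (7, 10), (2, 5)
Count = 5

5


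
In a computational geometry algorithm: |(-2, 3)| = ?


|u| = sqrt((-2)^2 + 3^2) = sqrt(13) = 3.6056

3.6056


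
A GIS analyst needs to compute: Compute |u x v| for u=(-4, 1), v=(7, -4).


|u x v| = |(-4)*(-4) - 1*7|
= |16 - 7| = 9

9


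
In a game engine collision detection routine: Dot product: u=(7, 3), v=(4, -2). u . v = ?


u . v = u_x*v_x + u_y*v_y = 7*4 + 3*(-2)
= 28 + (-6) = 22

22


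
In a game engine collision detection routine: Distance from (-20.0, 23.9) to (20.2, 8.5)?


dx=40.2, dy=-15.4
d^2 = 40.2^2 + (-15.4)^2 = 1853.2
d = sqrt(1853.2) = 43.0488

43.0488


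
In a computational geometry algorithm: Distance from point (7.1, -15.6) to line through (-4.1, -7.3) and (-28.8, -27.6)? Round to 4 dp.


|cross product| = 432.37
|line direction| = sqrt(1022.18) = 31.9715
Distance = 432.37/sqrt(1022.18) = 13.5236

13.5236


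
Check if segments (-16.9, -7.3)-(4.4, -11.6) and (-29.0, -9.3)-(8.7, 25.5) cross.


Cross products: d1=-345.68, d2=-1249.03, d3=-94.63, d4=808.72
d1*d2 < 0 and d3*d4 < 0? no

No, they don't intersect


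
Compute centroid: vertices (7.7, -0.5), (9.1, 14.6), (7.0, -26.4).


Centroid = ((x_A+x_B+x_C)/3, (y_A+y_B+y_C)/3)
= ((7.7+9.1+7)/3, ((-0.5)+14.6+(-26.4))/3)
= (7.9333, -4.1)

(7.9333, -4.1)


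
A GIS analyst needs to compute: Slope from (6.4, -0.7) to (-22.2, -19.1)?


slope = (y2-y1)/(x2-x1) = ((-19.1)-(-0.7))/((-22.2)-6.4) = (-18.4)/(-28.6) = 0.6434

0.6434


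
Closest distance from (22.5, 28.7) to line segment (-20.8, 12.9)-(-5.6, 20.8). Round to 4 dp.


Project P onto AB: t = 1 (clamped to [0,1])
Closest point on segment: (-5.6, 20.8)
Distance: 29.1894

29.1894


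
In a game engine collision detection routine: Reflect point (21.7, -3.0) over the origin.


Reflection over origin: (x,y) -> (-x,-y)
(21.7, -3) -> (-21.7, 3)

(-21.7, 3)


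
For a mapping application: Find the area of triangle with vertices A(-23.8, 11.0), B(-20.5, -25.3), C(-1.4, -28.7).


Area = |x_A(y_B-y_C) + x_B(y_C-y_A) + x_C(y_A-y_B)|/2
= |(-80.92) + 813.85 + (-50.82)|/2
= 682.11/2 = 341.055

341.055


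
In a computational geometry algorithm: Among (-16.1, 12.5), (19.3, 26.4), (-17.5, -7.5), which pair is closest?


d(P0,P1) = 38.0312, d(P0,P2) = 20.0489, d(P1,P2) = 50.0345
Closest: P0 and P2

Closest pair: (-16.1, 12.5) and (-17.5, -7.5), distance = 20.0489


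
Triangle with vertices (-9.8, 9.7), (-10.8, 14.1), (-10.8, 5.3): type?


Side lengths squared: AB^2=20.36, BC^2=77.44, CA^2=20.36
Sorted: [20.36, 20.36, 77.44]
By sides: Isosceles, By angles: Obtuse

Isosceles, Obtuse


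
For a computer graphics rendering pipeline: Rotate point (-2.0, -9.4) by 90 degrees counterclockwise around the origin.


90° CCW: (x,y) -> (-y, x)
(-2,-9.4) -> (9.4, -2)

(9.4, -2)


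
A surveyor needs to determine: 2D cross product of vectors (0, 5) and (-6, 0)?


u x v = u_x*v_y - u_y*v_x = 0*0 - 5*(-6)
= 0 - (-30) = 30

30


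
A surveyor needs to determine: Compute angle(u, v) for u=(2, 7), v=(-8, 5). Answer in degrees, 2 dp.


u.v = 19, |u| = sqrt(53) = 7.2801, |v| = sqrt(89) = 9.434
cos(theta) = u.v/(|u||v|) = 19/sqrt(4717) = 0.276644
theta = acos(0.276644) = 73.94 degrees

73.94 degrees


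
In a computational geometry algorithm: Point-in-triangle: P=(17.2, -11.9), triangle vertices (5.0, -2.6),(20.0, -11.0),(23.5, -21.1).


Cross products: AB x AP = -37.02, BC x BP = -31.43, CA x CP = -53.65
All same sign? yes

Yes, inside


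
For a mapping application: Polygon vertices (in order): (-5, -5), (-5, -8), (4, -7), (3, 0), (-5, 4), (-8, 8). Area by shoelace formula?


Shoelace sum: ((-5)*(-8) - (-5)*(-5)) + ((-5)*(-7) - 4*(-8)) + (4*0 - 3*(-7)) + (3*4 - (-5)*0) + ((-5)*8 - (-8)*4) + ((-8)*(-5) - (-5)*8)
= 187
Area = |187|/2 = 93.5

93.5


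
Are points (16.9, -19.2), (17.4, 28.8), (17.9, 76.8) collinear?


Cross product: (17.4-16.9)*(76.8-(-19.2)) - (28.8-(-19.2))*(17.9-16.9)
= 0

Yes, collinear


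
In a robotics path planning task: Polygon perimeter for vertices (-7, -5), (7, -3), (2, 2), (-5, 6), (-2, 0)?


Sides: (-7, -5)->(7, -3): sqrt(200) = 14.142136, (7, -3)->(2, 2): sqrt(50) = 7.071068, (2, 2)->(-5, 6): sqrt(65) = 8.062258, (-5, 6)->(-2, 0): sqrt(45) = 6.708204, (-2, 0)->(-7, -5): sqrt(50) = 7.071068
Sum = 43.054734
Perimeter = 43.0547

43.0547


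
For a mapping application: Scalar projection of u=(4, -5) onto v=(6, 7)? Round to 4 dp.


u.v = -11, |v| = sqrt(85) = 9.2195
Scalar projection = u.v / |v| = -11 / sqrt(85) = -1.1931

-1.1931


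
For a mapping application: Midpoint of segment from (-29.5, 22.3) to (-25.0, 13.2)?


M = (((-29.5)+(-25))/2, (22.3+13.2)/2)
= (-27.25, 17.75)

(-27.25, 17.75)


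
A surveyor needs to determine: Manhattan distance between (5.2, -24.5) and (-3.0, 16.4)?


|5.2-(-3)| + |(-24.5)-16.4| = 8.2 + 40.9 = 49.1

49.1


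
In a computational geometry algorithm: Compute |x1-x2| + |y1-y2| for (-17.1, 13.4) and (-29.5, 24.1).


|(-17.1)-(-29.5)| + |13.4-24.1| = 12.4 + 10.7 = 23.1

23.1


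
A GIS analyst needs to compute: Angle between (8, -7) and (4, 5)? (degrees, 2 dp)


u.v = -3, |u| = sqrt(113) = 10.6301, |v| = sqrt(41) = 6.4031
cos(theta) = u.v/(|u||v|) = -3/sqrt(4633) = -0.044075
theta = acos(-0.044075) = 92.53 degrees

92.53 degrees


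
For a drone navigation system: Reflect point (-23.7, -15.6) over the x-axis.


Reflection over x-axis: (x,y) -> (x,-y)
(-23.7, -15.6) -> (-23.7, 15.6)

(-23.7, 15.6)


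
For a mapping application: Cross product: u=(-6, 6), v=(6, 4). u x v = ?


u x v = u_x*v_y - u_y*v_x = (-6)*4 - 6*6
= (-24) - 36 = -60

-60


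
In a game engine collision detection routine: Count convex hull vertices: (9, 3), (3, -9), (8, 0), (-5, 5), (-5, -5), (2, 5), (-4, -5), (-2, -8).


Convex hull vertices (CCW): (-5, -5), (-2, -8), (3, -9), (8, 0), (9, 3), (2, 5), (-5, 5)
Count = 7

7


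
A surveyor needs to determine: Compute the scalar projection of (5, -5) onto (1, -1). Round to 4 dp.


u.v = 10, |v| = sqrt(2) = 1.4142
Scalar projection = u.v / |v| = 10 / sqrt(2) = 7.0711

7.0711


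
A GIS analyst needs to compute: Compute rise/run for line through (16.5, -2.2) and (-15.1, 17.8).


slope = (y2-y1)/(x2-x1) = (17.8-(-2.2))/((-15.1)-16.5) = 20/(-31.6) = -0.6329

-0.6329


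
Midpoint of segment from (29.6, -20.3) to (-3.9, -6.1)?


M = ((29.6+(-3.9))/2, ((-20.3)+(-6.1))/2)
= (12.85, -13.2)

(12.85, -13.2)


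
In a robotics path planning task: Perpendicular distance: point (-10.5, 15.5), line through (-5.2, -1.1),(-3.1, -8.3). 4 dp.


|cross product| = 3.3
|line direction| = sqrt(56.25) = 7.5
Distance = 3.3/sqrt(56.25) = 0.44

0.44


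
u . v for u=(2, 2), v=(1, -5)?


u . v = u_x*v_x + u_y*v_y = 2*1 + 2*(-5)
= 2 + (-10) = -8

-8


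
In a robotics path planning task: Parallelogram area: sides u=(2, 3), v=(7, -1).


|u x v| = |2*(-1) - 3*7|
= |(-2) - 21| = 23

23


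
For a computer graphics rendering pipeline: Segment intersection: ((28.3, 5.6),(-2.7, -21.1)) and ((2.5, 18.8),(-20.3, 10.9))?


Cross products: d1=504.78, d2=868.64, d3=-1098.06, d4=-1461.92
d1*d2 < 0 and d3*d4 < 0? no

No, they don't intersect


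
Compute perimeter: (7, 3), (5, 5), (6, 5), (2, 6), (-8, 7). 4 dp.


Sides: (7, 3)->(5, 5): sqrt(8) = 2.828427, (5, 5)->(6, 5): sqrt(1) = 1, (6, 5)->(2, 6): sqrt(17) = 4.123106, (2, 6)->(-8, 7): sqrt(101) = 10.049876, (-8, 7)->(7, 3): sqrt(241) = 15.524175
Sum = 33.525584
Perimeter = 33.5256

33.5256


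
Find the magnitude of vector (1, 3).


|u| = sqrt(1^2 + 3^2) = sqrt(10) = 3.1623

3.1623


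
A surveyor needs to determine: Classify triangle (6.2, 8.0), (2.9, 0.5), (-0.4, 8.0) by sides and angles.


Side lengths squared: AB^2=67.14, BC^2=67.14, CA^2=43.56
Sorted: [43.56, 67.14, 67.14]
By sides: Isosceles, By angles: Acute

Isosceles, Acute


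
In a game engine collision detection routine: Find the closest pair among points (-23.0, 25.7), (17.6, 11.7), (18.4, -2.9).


d(P0,P1) = 42.946, d(P0,P2) = 50.3182, d(P1,P2) = 14.6219
Closest: P1 and P2

Closest pair: (17.6, 11.7) and (18.4, -2.9), distance = 14.6219


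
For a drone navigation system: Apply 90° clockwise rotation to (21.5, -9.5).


90° CW: (x,y) -> (y, -x)
(21.5,-9.5) -> (-9.5, -21.5)

(-9.5, -21.5)


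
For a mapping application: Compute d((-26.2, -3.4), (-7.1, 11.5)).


dx=19.1, dy=14.9
d^2 = 19.1^2 + 14.9^2 = 586.82
d = sqrt(586.82) = 24.2244

24.2244


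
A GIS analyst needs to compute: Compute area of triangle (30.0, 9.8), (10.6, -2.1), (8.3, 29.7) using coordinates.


Area = |x_A(y_B-y_C) + x_B(y_C-y_A) + x_C(y_A-y_B)|/2
= |(-954) + 210.94 + 98.77|/2
= 644.29/2 = 322.145

322.145


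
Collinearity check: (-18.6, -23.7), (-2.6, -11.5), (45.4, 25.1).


Cross product: ((-2.6)-(-18.6))*(25.1-(-23.7)) - ((-11.5)-(-23.7))*(45.4-(-18.6))
= 0

Yes, collinear


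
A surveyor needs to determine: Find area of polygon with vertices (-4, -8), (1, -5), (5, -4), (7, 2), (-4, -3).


Shoelace sum: ((-4)*(-5) - 1*(-8)) + (1*(-4) - 5*(-5)) + (5*2 - 7*(-4)) + (7*(-3) - (-4)*2) + ((-4)*(-8) - (-4)*(-3))
= 94
Area = |94|/2 = 47

47


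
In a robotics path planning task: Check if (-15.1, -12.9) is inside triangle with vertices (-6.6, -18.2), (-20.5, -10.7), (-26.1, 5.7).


Cross products: AB x AP = -9.92, BC x BP = -76.24, CA x CP = -99.8
All same sign? yes

Yes, inside


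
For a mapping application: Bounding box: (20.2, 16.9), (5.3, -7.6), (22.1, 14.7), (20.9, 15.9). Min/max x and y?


x range: [5.3, 22.1]
y range: [-7.6, 16.9]
Bounding box: (5.3,-7.6) to (22.1,16.9)

(5.3,-7.6) to (22.1,16.9)


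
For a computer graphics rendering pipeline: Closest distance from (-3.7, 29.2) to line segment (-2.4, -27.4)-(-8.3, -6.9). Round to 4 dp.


Project P onto AB: t = 1 (clamped to [0,1])
Closest point on segment: (-8.3, -6.9)
Distance: 36.3919

36.3919


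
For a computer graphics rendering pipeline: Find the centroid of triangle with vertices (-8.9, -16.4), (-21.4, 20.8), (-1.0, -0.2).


Centroid = ((x_A+x_B+x_C)/3, (y_A+y_B+y_C)/3)
= (((-8.9)+(-21.4)+(-1))/3, ((-16.4)+20.8+(-0.2))/3)
= (-10.4333, 1.4)

(-10.4333, 1.4)


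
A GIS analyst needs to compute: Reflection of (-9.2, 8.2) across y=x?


Reflection over y=x: (x,y) -> (y,x)
(-9.2, 8.2) -> (8.2, -9.2)

(8.2, -9.2)


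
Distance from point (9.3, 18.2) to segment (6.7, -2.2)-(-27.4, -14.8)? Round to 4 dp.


Project P onto AB: t = 0 (clamped to [0,1])
Closest point on segment: (6.7, -2.2)
Distance: 20.565

20.565


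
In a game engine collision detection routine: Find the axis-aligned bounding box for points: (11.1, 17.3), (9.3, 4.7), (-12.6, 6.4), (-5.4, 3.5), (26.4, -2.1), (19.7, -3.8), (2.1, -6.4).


x range: [-12.6, 26.4]
y range: [-6.4, 17.3]
Bounding box: (-12.6,-6.4) to (26.4,17.3)

(-12.6,-6.4) to (26.4,17.3)


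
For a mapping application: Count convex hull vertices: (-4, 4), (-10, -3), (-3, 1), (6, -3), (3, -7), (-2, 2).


Convex hull vertices (CCW): (-10, -3), (3, -7), (6, -3), (-4, 4)
Count = 4

4


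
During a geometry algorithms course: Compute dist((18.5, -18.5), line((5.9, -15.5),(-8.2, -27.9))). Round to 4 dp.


|cross product| = 198.54
|line direction| = sqrt(352.57) = 18.7768
Distance = 198.54/sqrt(352.57) = 10.5737

10.5737


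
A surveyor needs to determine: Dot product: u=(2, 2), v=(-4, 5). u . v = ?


u . v = u_x*v_x + u_y*v_y = 2*(-4) + 2*5
= (-8) + 10 = 2

2


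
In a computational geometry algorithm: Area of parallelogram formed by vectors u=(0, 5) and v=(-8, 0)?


|u x v| = |0*0 - 5*(-8)|
= |0 - (-40)| = 40

40


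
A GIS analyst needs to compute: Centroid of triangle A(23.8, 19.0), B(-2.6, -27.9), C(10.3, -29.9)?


Centroid = ((x_A+x_B+x_C)/3, (y_A+y_B+y_C)/3)
= ((23.8+(-2.6)+10.3)/3, (19+(-27.9)+(-29.9))/3)
= (10.5, -12.9333)

(10.5, -12.9333)


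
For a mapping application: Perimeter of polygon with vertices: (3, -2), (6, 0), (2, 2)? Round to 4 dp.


Sides: (3, -2)->(6, 0): sqrt(13) = 3.605551, (6, 0)->(2, 2): sqrt(20) = 4.472136, (2, 2)->(3, -2): sqrt(17) = 4.123106
Sum = 12.200793
Perimeter = 12.2008

12.2008


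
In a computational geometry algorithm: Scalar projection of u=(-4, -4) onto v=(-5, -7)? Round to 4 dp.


u.v = 48, |v| = sqrt(74) = 8.6023
Scalar projection = u.v / |v| = 48 / sqrt(74) = 5.5799

5.5799


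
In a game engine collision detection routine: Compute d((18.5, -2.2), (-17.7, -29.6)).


dx=-36.2, dy=-27.4
d^2 = (-36.2)^2 + (-27.4)^2 = 2061.2
d = sqrt(2061.2) = 45.4004

45.4004


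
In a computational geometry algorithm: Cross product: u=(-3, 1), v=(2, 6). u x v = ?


u x v = u_x*v_y - u_y*v_x = (-3)*6 - 1*2
= (-18) - 2 = -20

-20


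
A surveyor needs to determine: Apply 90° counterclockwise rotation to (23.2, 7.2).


90° CCW: (x,y) -> (-y, x)
(23.2,7.2) -> (-7.2, 23.2)

(-7.2, 23.2)


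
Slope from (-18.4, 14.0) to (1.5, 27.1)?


slope = (y2-y1)/(x2-x1) = (27.1-14)/(1.5-(-18.4)) = 13.1/19.9 = 0.6583

0.6583


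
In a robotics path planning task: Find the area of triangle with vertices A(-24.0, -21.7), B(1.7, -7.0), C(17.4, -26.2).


Area = |x_A(y_B-y_C) + x_B(y_C-y_A) + x_C(y_A-y_B)|/2
= |(-460.8) + (-7.65) + (-255.78)|/2
= 724.23/2 = 362.115

362.115


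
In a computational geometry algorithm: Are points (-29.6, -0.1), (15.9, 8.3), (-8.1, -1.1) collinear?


Cross product: (15.9-(-29.6))*((-1.1)-(-0.1)) - (8.3-(-0.1))*((-8.1)-(-29.6))
= -226.1

No, not collinear


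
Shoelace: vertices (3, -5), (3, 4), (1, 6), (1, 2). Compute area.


Shoelace sum: (3*4 - 3*(-5)) + (3*6 - 1*4) + (1*2 - 1*6) + (1*(-5) - 3*2)
= 26
Area = |26|/2 = 13

13


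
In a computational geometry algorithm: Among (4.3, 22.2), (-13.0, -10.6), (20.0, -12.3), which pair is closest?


d(P0,P1) = 37.0827, d(P0,P2) = 37.9044, d(P1,P2) = 33.0438
Closest: P1 and P2

Closest pair: (-13.0, -10.6) and (20.0, -12.3), distance = 33.0438


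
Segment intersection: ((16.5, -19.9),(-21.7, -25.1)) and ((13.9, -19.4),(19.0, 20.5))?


Cross products: d1=-106.29, d2=1391.37, d3=-32.62, d4=-1530.28
d1*d2 < 0 and d3*d4 < 0? no

No, they don't intersect


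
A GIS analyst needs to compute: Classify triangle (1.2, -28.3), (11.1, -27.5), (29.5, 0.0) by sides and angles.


Side lengths squared: AB^2=98.65, BC^2=1094.81, CA^2=1601.78
Sorted: [98.65, 1094.81, 1601.78]
By sides: Scalene, By angles: Obtuse

Scalene, Obtuse


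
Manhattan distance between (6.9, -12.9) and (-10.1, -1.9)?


|6.9-(-10.1)| + |(-12.9)-(-1.9)| = 17 + 11 = 28

28


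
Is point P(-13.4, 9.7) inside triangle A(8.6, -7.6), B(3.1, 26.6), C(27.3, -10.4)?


Cross products: AB x AP = 657.25, BC x BP = -1019.48, CA x CP = -261.91
All same sign? no

No, outside


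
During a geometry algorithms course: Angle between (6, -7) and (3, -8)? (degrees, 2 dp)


u.v = 74, |u| = sqrt(85) = 9.2195, |v| = sqrt(73) = 8.544
cos(theta) = u.v/(|u||v|) = 74/sqrt(6205) = 0.939422
theta = acos(0.939422) = 20.05 degrees

20.05 degrees


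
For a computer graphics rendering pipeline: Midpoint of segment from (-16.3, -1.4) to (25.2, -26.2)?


M = (((-16.3)+25.2)/2, ((-1.4)+(-26.2))/2)
= (4.45, -13.8)

(4.45, -13.8)


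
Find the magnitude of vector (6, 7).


|u| = sqrt(6^2 + 7^2) = sqrt(85) = 9.2195

9.2195


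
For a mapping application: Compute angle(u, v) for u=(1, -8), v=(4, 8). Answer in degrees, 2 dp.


u.v = -60, |u| = sqrt(65) = 8.0623, |v| = sqrt(80) = 8.9443
cos(theta) = u.v/(|u||v|) = -60/sqrt(5200) = -0.83205
theta = acos(-0.83205) = 146.31 degrees

146.31 degrees


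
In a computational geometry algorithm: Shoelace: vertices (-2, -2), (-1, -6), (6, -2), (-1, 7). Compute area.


Shoelace sum: ((-2)*(-6) - (-1)*(-2)) + ((-1)*(-2) - 6*(-6)) + (6*7 - (-1)*(-2)) + ((-1)*(-2) - (-2)*7)
= 104
Area = |104|/2 = 52

52


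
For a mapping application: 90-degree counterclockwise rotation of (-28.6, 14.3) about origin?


90° CCW: (x,y) -> (-y, x)
(-28.6,14.3) -> (-14.3, -28.6)

(-14.3, -28.6)


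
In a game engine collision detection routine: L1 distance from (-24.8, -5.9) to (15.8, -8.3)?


|(-24.8)-15.8| + |(-5.9)-(-8.3)| = 40.6 + 2.4 = 43

43


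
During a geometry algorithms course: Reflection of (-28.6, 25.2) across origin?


Reflection over origin: (x,y) -> (-x,-y)
(-28.6, 25.2) -> (28.6, -25.2)

(28.6, -25.2)


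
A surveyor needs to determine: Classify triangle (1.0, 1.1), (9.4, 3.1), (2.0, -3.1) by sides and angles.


Side lengths squared: AB^2=74.56, BC^2=93.2, CA^2=18.64
Sorted: [18.64, 74.56, 93.2]
By sides: Scalene, By angles: Right

Scalene, Right


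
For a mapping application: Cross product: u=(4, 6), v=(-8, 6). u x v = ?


u x v = u_x*v_y - u_y*v_x = 4*6 - 6*(-8)
= 24 - (-48) = 72

72


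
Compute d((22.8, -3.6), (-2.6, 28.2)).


dx=-25.4, dy=31.8
d^2 = (-25.4)^2 + 31.8^2 = 1656.4
d = sqrt(1656.4) = 40.6989

40.6989


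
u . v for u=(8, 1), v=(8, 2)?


u . v = u_x*v_x + u_y*v_y = 8*8 + 1*2
= 64 + 2 = 66

66


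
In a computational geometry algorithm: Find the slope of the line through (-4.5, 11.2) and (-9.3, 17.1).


slope = (y2-y1)/(x2-x1) = (17.1-11.2)/((-9.3)-(-4.5)) = 5.9/(-4.8) = -1.2292

-1.2292


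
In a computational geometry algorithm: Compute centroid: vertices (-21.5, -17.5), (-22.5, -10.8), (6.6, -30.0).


Centroid = ((x_A+x_B+x_C)/3, (y_A+y_B+y_C)/3)
= (((-21.5)+(-22.5)+6.6)/3, ((-17.5)+(-10.8)+(-30))/3)
= (-12.4667, -19.4333)

(-12.4667, -19.4333)


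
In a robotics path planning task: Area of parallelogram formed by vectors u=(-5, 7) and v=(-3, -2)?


|u x v| = |(-5)*(-2) - 7*(-3)|
= |10 - (-21)| = 31

31


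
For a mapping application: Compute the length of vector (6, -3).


|u| = sqrt(6^2 + (-3)^2) = sqrt(45) = 6.7082

6.7082


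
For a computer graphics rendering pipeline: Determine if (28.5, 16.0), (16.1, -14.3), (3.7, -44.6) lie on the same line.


Cross product: (16.1-28.5)*((-44.6)-16) - ((-14.3)-16)*(3.7-28.5)
= 0

Yes, collinear


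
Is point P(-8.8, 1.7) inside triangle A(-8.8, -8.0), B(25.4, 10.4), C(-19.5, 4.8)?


Cross products: AB x AP = 331.74, BC x BP = 199.11, CA x CP = 103.79
All same sign? yes

Yes, inside


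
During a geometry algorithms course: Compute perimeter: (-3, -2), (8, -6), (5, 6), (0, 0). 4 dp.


Sides: (-3, -2)->(8, -6): sqrt(137) = 11.7047, (8, -6)->(5, 6): sqrt(153) = 12.369317, (5, 6)->(0, 0): sqrt(61) = 7.81025, (0, 0)->(-3, -2): sqrt(13) = 3.605551
Sum = 35.489818
Perimeter = 35.4898

35.4898


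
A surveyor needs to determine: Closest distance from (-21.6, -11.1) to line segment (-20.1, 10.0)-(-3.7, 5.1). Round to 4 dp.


Project P onto AB: t = 0.2689 (clamped to [0,1])
Closest point on segment: (-15.6895, 8.6822)
Distance: 20.6463

20.6463


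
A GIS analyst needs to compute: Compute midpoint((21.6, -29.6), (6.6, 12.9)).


M = ((21.6+6.6)/2, ((-29.6)+12.9)/2)
= (14.1, -8.35)

(14.1, -8.35)


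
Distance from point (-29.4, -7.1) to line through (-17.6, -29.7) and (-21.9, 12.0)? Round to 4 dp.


|cross product| = 394.88
|line direction| = sqrt(1757.38) = 41.9211
Distance = 394.88/sqrt(1757.38) = 9.4196

9.4196


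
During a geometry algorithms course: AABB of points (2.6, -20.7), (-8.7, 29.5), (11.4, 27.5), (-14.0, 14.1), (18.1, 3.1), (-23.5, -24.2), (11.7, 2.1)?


x range: [-23.5, 18.1]
y range: [-24.2, 29.5]
Bounding box: (-23.5,-24.2) to (18.1,29.5)

(-23.5,-24.2) to (18.1,29.5)


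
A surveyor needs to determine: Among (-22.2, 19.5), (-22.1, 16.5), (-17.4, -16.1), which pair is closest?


d(P0,P1) = 3.0017, d(P0,P2) = 35.9221, d(P1,P2) = 32.9371
Closest: P0 and P1

Closest pair: (-22.2, 19.5) and (-22.1, 16.5), distance = 3.0017


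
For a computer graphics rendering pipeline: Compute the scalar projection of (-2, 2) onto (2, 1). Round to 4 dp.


u.v = -2, |v| = sqrt(5) = 2.2361
Scalar projection = u.v / |v| = -2 / sqrt(5) = -0.8944

-0.8944


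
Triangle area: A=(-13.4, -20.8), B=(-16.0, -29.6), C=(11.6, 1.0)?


Area = |x_A(y_B-y_C) + x_B(y_C-y_A) + x_C(y_A-y_B)|/2
= |410.04 + (-348.8) + 102.08|/2
= 163.32/2 = 81.66

81.66


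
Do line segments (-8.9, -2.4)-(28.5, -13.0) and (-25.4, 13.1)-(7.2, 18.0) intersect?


Cross products: d1=-586.15, d2=-1114.97, d3=404.8, d4=933.62
d1*d2 < 0 and d3*d4 < 0? no

No, they don't intersect


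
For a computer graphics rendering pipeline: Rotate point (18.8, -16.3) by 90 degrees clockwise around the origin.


90° CW: (x,y) -> (y, -x)
(18.8,-16.3) -> (-16.3, -18.8)

(-16.3, -18.8)


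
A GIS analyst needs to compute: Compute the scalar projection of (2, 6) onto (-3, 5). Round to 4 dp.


u.v = 24, |v| = sqrt(34) = 5.831
Scalar projection = u.v / |v| = 24 / sqrt(34) = 4.116

4.116


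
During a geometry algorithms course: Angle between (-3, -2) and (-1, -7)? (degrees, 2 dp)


u.v = 17, |u| = sqrt(13) = 3.6056, |v| = sqrt(50) = 7.0711
cos(theta) = u.v/(|u||v|) = 17/sqrt(650) = 0.666795
theta = acos(0.666795) = 48.18 degrees

48.18 degrees


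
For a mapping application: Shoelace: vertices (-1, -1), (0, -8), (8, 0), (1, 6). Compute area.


Shoelace sum: ((-1)*(-8) - 0*(-1)) + (0*0 - 8*(-8)) + (8*6 - 1*0) + (1*(-1) - (-1)*6)
= 125
Area = |125|/2 = 62.5

62.5


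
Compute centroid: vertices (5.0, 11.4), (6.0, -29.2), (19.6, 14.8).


Centroid = ((x_A+x_B+x_C)/3, (y_A+y_B+y_C)/3)
= ((5+6+19.6)/3, (11.4+(-29.2)+14.8)/3)
= (10.2, -1)

(10.2, -1)


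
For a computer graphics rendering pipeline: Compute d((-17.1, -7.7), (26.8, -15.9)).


dx=43.9, dy=-8.2
d^2 = 43.9^2 + (-8.2)^2 = 1994.45
d = sqrt(1994.45) = 44.6593

44.6593


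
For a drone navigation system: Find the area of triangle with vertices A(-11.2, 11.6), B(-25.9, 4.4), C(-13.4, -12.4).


Area = |x_A(y_B-y_C) + x_B(y_C-y_A) + x_C(y_A-y_B)|/2
= |(-188.16) + 621.6 + (-96.48)|/2
= 336.96/2 = 168.48

168.48


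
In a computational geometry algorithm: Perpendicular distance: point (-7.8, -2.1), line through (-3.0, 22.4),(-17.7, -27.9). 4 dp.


|cross product| = 118.71
|line direction| = sqrt(2746.18) = 52.404
Distance = 118.71/sqrt(2746.18) = 2.2653

2.2653


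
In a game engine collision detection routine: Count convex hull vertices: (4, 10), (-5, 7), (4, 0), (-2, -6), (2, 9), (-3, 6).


Convex hull vertices (CCW): (-5, 7), (-2, -6), (4, 0), (4, 10)
Count = 4

4
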